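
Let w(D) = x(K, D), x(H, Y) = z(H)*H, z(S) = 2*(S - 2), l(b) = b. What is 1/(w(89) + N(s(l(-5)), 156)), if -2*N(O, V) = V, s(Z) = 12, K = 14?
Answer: 1/258 ≈ 0.0038760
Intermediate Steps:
z(S) = -4 + 2*S (z(S) = 2*(-2 + S) = -4 + 2*S)
N(O, V) = -V/2
x(H, Y) = H*(-4 + 2*H) (x(H, Y) = (-4 + 2*H)*H = H*(-4 + 2*H))
w(D) = 336 (w(D) = 2*14*(-2 + 14) = 2*14*12 = 336)
1/(w(89) + N(s(l(-5)), 156)) = 1/(336 - ½*156) = 1/(336 - 78) = 1/258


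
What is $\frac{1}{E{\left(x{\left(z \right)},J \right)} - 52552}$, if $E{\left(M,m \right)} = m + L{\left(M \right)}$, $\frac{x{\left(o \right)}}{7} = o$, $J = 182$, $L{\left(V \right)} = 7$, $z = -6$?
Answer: $- \frac{1}{52363} \approx -1.9097 \cdot 10^{-5}$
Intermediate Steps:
$x{\left(o \right)} = 7 o$
$E{\left(M,m \right)} = 7 + m$ ($E{\left(M,m \right)} = m + 7 = 7 + m$)
$\frac{1}{E{\left(x{\left(z \right)},J \right)} - 52552} = \frac{1}{\left(7 + 182\right) - 52552} = \frac{1}{189 - 52552} = \frac{1}{-52363} = - \frac{1}{52363}$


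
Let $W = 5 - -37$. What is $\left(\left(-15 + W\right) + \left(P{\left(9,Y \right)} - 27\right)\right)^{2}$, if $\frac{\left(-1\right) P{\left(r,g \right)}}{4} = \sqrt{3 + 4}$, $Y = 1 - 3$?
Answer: $112$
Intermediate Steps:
$Y = -2$
$W = 42$ ($W = 5 + 37 = 42$)
$P{\left(r,g \right)} = - 4 \sqrt{7}$ ($P{\left(r,g \right)} = - 4 \sqrt{3 + 4} = - 4 \sqrt{7}$)
$\left(\left(-15 + W\right) + \left(P{\left(9,Y \right)} - 27\right)\right)^{2} = \left(\left(-15 + 42\right) - \left(27 + 4 \sqrt{7}\right)\right)^{2} = \left(27 - \left(27 + 4 \sqrt{7}\right)\right)^{2} = \left(- 4 \sqrt{7}\right)^{2} = 112$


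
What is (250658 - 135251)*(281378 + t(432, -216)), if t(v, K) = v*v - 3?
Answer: 54010360593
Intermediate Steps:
t(v, K) = -3 + v² (t(v, K) = v² - 3 = -3 + v²)
(250658 - 135251)*(281378 + t(432, -216)) = (250658 - 135251)*(281378 + (-3 + 432²)) = 115407*(281378 + (-3 + 186624)) = 115407*(281378 + 186621) = 115407*467999 = 54010360593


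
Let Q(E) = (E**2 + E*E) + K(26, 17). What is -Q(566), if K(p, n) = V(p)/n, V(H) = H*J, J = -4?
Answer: -10892000/17 ≈ -6.4071e+5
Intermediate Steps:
V(H) = -4*H (V(H) = H*(-4) = -4*H)
K(p, n) = -4*p/n (K(p, n) = (-4*p)/n = -4*p/n)
Q(E) = -104/17 + 2*E**2 (Q(E) = (E**2 + E*E) - 4*26/17 = (E**2 + E**2) - 4*26*1/17 = 2*E**2 - 104/17 = -104/17 + 2*E**2)
-Q(566) = -(-104/17 + 2*566**2) = -(-104/17 + 2*320356) = -(-104/17 + 640712) = -1*10892000/17 = -10892000/17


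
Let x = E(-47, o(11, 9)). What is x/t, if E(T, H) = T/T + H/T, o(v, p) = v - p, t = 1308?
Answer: 15/20492 ≈ 0.00073199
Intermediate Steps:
E(T, H) = 1 + H/T
x = 45/47 (x = ((11 - 1*9) - 47)/(-47) = -((11 - 9) - 47)/47 = -(2 - 47)/47 = -1/47*(-45) = 45/47 ≈ 0.95745)
x/t = (45/47)/1308 = (45/47)*(1/1308) = 15/20492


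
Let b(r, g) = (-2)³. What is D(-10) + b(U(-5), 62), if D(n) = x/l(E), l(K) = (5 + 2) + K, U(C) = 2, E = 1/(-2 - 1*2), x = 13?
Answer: -164/27 ≈ -6.0741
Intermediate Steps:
E = -¼ (E = 1/(-2 - 2) = 1/(-4) = -¼ ≈ -0.25000)
l(K) = 7 + K
D(n) = 52/27 (D(n) = 13/(7 - ¼) = 13/(27/4) = 13*(4/27) = 52/27)
b(r, g) = -8
D(-10) + b(U(-5), 62) = 52/27 - 8 = -164/27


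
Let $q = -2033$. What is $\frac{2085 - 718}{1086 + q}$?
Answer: $- \frac{1367}{947} \approx -1.4435$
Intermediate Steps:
$\frac{2085 - 718}{1086 + q} = \frac{2085 - 718}{1086 - 2033} = \frac{1367}{-947} = 1367 \left(- \frac{1}{947}\right) = - \frac{1367}{947}$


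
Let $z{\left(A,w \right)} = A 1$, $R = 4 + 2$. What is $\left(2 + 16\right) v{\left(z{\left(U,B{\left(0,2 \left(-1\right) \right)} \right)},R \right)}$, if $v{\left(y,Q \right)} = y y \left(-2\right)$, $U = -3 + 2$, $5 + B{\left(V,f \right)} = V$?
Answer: $-36$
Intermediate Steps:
$B{\left(V,f \right)} = -5 + V$
$R = 6$
$U = -1$
$z{\left(A,w \right)} = A$
$v{\left(y,Q \right)} = - 2 y^{2}$ ($v{\left(y,Q \right)} = y \left(- 2 y\right) = - 2 y^{2}$)
$\left(2 + 16\right) v{\left(z{\left(U,B{\left(0,2 \left(-1\right) \right)} \right)},R \right)} = \left(2 + 16\right) \left(- 2 \left(-1\right)^{2}\right) = 18 \left(\left(-2\right) 1\right) = 18 \left(-2\right) = -36$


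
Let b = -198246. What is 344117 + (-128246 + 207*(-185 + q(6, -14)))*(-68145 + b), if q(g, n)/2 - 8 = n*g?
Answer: 52747094072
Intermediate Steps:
q(g, n) = 16 + 2*g*n (q(g, n) = 16 + 2*(n*g) = 16 + 2*(g*n) = 16 + 2*g*n)
344117 + (-128246 + 207*(-185 + q(6, -14)))*(-68145 + b) = 344117 + (-128246 + 207*(-185 + (16 + 2*6*(-14))))*(-68145 - 198246) = 344117 + (-128246 + 207*(-185 + (16 - 168)))*(-266391) = 344117 + (-128246 + 207*(-185 - 152))*(-266391) = 344117 + (-128246 + 207*(-337))*(-266391) = 344117 + (-128246 - 69759)*(-266391) = 344117 - 198005*(-266391) = 344117 + 52746749955 = 52747094072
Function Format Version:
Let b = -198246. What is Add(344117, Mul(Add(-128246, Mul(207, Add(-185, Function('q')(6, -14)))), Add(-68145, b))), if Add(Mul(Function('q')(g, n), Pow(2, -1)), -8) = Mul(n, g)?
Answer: 52747094072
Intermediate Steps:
Function('q')(g, n) = Add(16, Mul(2, g, n)) (Function('q')(g, n) = Add(16, Mul(2, Mul(n, g))) = Add(16, Mul(2, Mul(g, n))) = Add(16, Mul(2, g, n)))
Add(344117, Mul(Add(-128246, Mul(207, Add(-185, Function('q')(6, -14)))), Add(-68145, b))) = Add(344117, Mul(Add(-128246, Mul(207, Add(-185, Add(16, Mul(2, 6, -14))))), Add(-68145, -198246))) = Add(344117, Mul(Add(-128246, Mul(207, Add(-185, Add(16, -168)))), -266391)) = Add(344117, Mul(Add(-128246, Mul(207, Add(-185, -152))), -266391)) = Add(344117, Mul(Add(-128246, Mul(207, -337)), -266391)) = Add(344117, Mul(Add(-128246, -69759), -266391)) = Add(344117, Mul(-198005, -266391)) = Add(344117, 52746749955) = 52747094072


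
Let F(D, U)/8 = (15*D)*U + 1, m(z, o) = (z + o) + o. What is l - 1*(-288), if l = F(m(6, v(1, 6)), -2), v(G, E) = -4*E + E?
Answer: 7496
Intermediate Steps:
v(G, E) = -3*E
m(z, o) = z + 2*o (m(z, o) = (o + z) + o = z + 2*o)
F(D, U) = 8 + 120*D*U (F(D, U) = 8*((15*D)*U + 1) = 8*(15*D*U + 1) = 8*(1 + 15*D*U) = 8 + 120*D*U)
l = 7208 (l = 8 + 120*(6 + 2*(-3*6))*(-2) = 8 + 120*(6 + 2*(-18))*(-2) = 8 + 120*(6 - 36)*(-2) = 8 + 120*(-30)*(-2) = 8 + 7200 = 7208)
l - 1*(-288) = 7208 - 1*(-288) = 7208 + 288 = 7496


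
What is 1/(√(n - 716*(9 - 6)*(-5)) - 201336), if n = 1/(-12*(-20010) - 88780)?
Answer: -30470190240/6134744596769039 - 2*√61496691223835/6134744596769039 ≈ -4.9694e-6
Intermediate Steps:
n = 1/151340 (n = 1/(240120 - 88780) = 1/151340 ≈ 6.6076e-6)
1/(√(n - 716*(9 - 6)*(-5)) - 201336) = 1/(√(1/151340 - 716*(9 - 6)*(-5)) - 201336) = 1/(√(1/151340 - 2148*(-5)) - 201336) = 1/(√(1/151340 - 716*(-15)) - 201336) = 1/(√(1/151340 + 10740) - 201336) = 1/(√(1625391601/151340) - 201336) = 1/(√61496691223835/75670 - 201336) = 1/(-201336 + √61496691223835/75670)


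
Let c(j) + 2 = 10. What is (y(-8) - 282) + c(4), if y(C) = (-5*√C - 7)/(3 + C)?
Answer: -1363/5 + 2*I*√2 ≈ -272.6 + 2.8284*I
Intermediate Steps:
c(j) = 8 (c(j) = -2 + 10 = 8)
y(C) = (-7 - 5*√C)/(3 + C)
(y(-8) - 282) + c(4) = ((-7 - 10*I*√2)/(3 - 8) - 282) + 8 = ((-7 - 10*I*√2)/(-5) - 282) + 8 = (-(-7 - 10*I*√2)/5 - 282) + 8 = ((7/5 + 2*I*√2) - 282) + 8 = (-1403/5 + 2*I*√2) + 8 = -1363/5 + 2*I*√2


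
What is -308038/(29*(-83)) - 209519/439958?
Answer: 4655843799/36516514 ≈ 127.50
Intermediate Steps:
-308038/(29*(-83)) - 209519/439958 = -308038/(-2407) - 209519*1/439958 = -308038*(-1/2407) - 209519/439958 = 10622/83 - 209519/439958 = 4655843799/36516514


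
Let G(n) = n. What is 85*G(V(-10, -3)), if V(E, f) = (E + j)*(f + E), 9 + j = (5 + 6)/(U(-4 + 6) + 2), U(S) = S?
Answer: 71825/4 ≈ 17956.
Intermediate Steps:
j = -25/4 (j = -9 + (5 + 6)/((-4 + 6) + 2) = -9 + 11/(2 + 2) = -9 + 11/4 = -25/4 ≈ -6.2500)
V(E, f) = (-25/4 + E)*(E + f) (V(E, f) = (E - 25/4)*(f + E) = (-25/4 + E)*(E + f))
85*G(V(-10, -3)) = 85*((-10)² - 25/4*(-10) - 25/4*(-3) - 10*(-3)) = 85*(100 + 125/2 + 75/4 + 30) = 85*(845/4) = 71825/4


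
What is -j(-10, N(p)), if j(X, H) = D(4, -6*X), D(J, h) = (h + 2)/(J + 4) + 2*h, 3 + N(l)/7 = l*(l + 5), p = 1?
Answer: -511/4 ≈ -127.75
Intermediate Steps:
N(l) = -21 + 7*l*(5 + l) (N(l) = -21 + 7*(l*(l + 5)) = -21 + 7*(l*(5 + l)) = -21 + 7*l*(5 + l))
D(J, h) = 2*h + (2 + h)/(4 + J) (D(J, h) = (2 + h)/(4 + J) + 2*h = 2*h + (2 + h)/(4 + J))
j(X, H) = ¼ - 51*X/4 (j(X, H) = (2 + 9*(-6*X) + 2*4*(-6*X))/(4 + 4) = (2 - 54*X - 48*X)/8 = (2 - 102*X)/8 = ¼ - 51*X/4)
-j(-10, N(p)) = -(¼ - 51/4*(-10)) = -(¼ + 255/2) = -1*511/4 = -511/4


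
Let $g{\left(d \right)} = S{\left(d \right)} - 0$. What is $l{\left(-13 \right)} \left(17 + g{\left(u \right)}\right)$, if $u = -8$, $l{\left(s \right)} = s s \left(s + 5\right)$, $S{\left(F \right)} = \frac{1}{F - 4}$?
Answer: $- \frac{68614}{3} \approx -22871.0$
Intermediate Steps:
$S{\left(F \right)} = \frac{1}{-4 + F}$
$l{\left(s \right)} = s^{2} \left(5 + s\right)$
$g{\left(d \right)} = \frac{1}{-4 + d}$ ($g{\left(d \right)} = \frac{1}{-4 + d} - 0 = \frac{1}{-4 + d} + 0 = \frac{1}{-4 + d}$)
$l{\left(-13 \right)} \left(17 + g{\left(u \right)}\right) = \left(-13\right)^{2} \left(5 - 13\right) \left(17 + \frac{1}{-4 - 8}\right) = 169 \left(-8\right) \left(17 + \frac{1}{-12}\right) = - 1352 \left(17 - \frac{1}{12}\right) = \left(-1352\right) \frac{203}{12} = - \frac{68614}{3}$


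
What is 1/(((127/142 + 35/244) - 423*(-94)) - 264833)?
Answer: -17324/3899112025 ≈ -4.4431e-6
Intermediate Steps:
1/(((127/142 + 35/244) - 423*(-94)) - 264833) = 1/(((127*(1/142) + 35*(1/244)) + 39762) - 264833) = 1/(((127/142 + 35/244) + 39762) - 264833) = 1/((17979/17324 + 39762) - 264833) = 1/(688854867/17324 - 264833) = 1/(-3899112025/17324) = -17324/3899112025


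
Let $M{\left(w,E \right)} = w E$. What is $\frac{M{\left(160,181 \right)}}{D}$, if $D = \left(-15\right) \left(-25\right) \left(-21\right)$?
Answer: $- \frac{5792}{1575} \approx -3.6775$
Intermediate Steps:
$M{\left(w,E \right)} = E w$
$D = -7875$ ($D = 375 \left(-21\right) = -7875$)
$\frac{M{\left(160,181 \right)}}{D} = \frac{181 \cdot 160}{-7875} = 28960 \left(- \frac{1}{7875}\right) = - \frac{5792}{1575}$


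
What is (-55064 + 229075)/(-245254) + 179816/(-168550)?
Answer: -36715073657/20668780850 ≈ -1.7764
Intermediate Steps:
(-55064 + 229075)/(-245254) + 179816/(-168550) = 174011*(-1/245254) + 179816*(-1/168550) = -174011/245254 - 89908/84275 = -36715073657/20668780850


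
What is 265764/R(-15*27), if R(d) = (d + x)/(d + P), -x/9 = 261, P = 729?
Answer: -531528/17 ≈ -31266.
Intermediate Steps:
x = -2349 (x = -9*261 = -2349)
R(d) = (-2349 + d)/(729 + d) (R(d) = (d - 2349)/(d + 729) = (-2349 + d)/(729 + d))
265764/R(-15*27) = 265764/(((-2349 - 15*27)/(729 - 15*27))) = 265764/(((-2349 - 405)/(729 - 405))) = 265764/((-2754/324)) = 265764/(((1/324)*(-2754))) = 265764/(-17/2) = 265764*(-2/17) = -531528/17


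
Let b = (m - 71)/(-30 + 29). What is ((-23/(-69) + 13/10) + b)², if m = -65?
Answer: 17048641/900 ≈ 18943.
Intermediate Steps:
b = 136 (b = (-65 - 71)/(-30 + 29) = -136/(-1) = -136*(-1) = 136)
((-23/(-69) + 13/10) + b)² = ((-23/(-69) + 13/10) + 136)² = ((-23*(-1/69) + 13*(⅒)) + 136)² = ((⅓ + 13/10) + 136)² = (49/30 + 136)² = (4129/30)² = 17048641/900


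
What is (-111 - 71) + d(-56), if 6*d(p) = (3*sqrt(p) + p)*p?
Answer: 1022/3 - 56*I*sqrt(14) ≈ 340.67 - 209.53*I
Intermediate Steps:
d(p) = p*(p + 3*sqrt(p))/6 (d(p) = ((3*sqrt(p) + p)*p)/6 = ((p + 3*sqrt(p))*p)/6 = (p*(p + 3*sqrt(p)))/6 = p*(p + 3*sqrt(p))/6)
(-111 - 71) + d(-56) = (-111 - 71) + ((-56)**(3/2)/2 + (1/6)*(-56)**2) = -182 + ((-112*I*sqrt(14))/2 + (1/6)*3136) = -182 + (-56*I*sqrt(14) + 1568/3) = -182 + (1568/3 - 56*I*sqrt(14)) = 1022/3 - 56*I*sqrt(14)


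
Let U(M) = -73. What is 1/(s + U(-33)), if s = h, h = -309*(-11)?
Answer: 1/3326 ≈ 0.00030066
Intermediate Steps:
h = 3399
s = 3399
1/(s + U(-33)) = 1/(3399 - 73) = 1/3326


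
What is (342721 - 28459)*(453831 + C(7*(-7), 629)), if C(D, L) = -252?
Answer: 142542643698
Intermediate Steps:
(342721 - 28459)*(453831 + C(7*(-7), 629)) = (342721 - 28459)*(453831 - 252) = 314262*453579 = 142542643698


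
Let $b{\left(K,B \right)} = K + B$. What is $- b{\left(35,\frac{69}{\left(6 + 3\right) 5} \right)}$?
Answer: $- \frac{548}{15} \approx -36.533$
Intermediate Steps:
$b{\left(K,B \right)} = B + K$
$- b{\left(35,\frac{69}{\left(6 + 3\right) 5} \right)} = - (\frac{69}{\left(6 + 3\right) 5} + 35) = - (\frac{69}{9 \cdot 5} + 35) = - (\frac{69}{45} + 35) = - (69 \cdot \frac{1}{45} + 35) = - (\frac{23}{15} + 35) = \left(-1\right) \frac{548}{15} = - \frac{548}{15}$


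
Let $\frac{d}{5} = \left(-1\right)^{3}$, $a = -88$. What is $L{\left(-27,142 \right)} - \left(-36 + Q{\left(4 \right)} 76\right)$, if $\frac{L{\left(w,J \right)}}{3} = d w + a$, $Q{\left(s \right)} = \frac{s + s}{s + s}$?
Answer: $101$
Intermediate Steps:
$d = -5$ ($d = 5 \left(-1\right)^{3} = 5 \left(-1\right) = -5$)
$Q{\left(s \right)} = 1$ ($Q{\left(s \right)} = \frac{2 s}{2 s} = 2 s \frac{1}{2 s} = 1$)
$L{\left(w,J \right)} = -264 - 15 w$ ($L{\left(w,J \right)} = 3 \left(- 5 w - 88\right) = 3 \left(-88 - 5 w\right) = -264 - 15 w$)
$L{\left(-27,142 \right)} - \left(-36 + Q{\left(4 \right)} 76\right) = \left(-264 - -405\right) - \left(-36 + 1 \cdot 76\right) = \left(-264 + 405\right) - \left(-36 + 76\right) = 141 - 40 = 101$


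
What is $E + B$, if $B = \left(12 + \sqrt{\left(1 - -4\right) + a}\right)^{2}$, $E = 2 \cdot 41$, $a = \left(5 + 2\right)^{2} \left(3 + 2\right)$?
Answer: $476 + 120 \sqrt{10} \approx 855.47$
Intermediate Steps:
$a = 245$ ($a = 7^{2} \cdot 5 = 49 \cdot 5 = 245$)
$E = 82$
$B = \left(12 + 5 \sqrt{10}\right)^{2}$ ($B = \left(12 + \sqrt{\left(1 - -4\right) + 245}\right)^{2} = \left(12 + \sqrt{\left(1 + 4\right) + 245}\right)^{2} = \left(12 + \sqrt{5 + 245}\right)^{2} = \left(12 + \sqrt{250}\right)^{2} = \left(12 + 5 \sqrt{10}\right)^{2} \approx 773.47$)
$E + B = 82 + \left(394 + 120 \sqrt{10}\right) = 476 + 120 \sqrt{10}$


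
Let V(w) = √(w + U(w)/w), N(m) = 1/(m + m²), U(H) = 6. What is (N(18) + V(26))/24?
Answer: 1/8208 + √4433/312 ≈ 0.21352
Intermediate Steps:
V(w) = √(w + 6/w)
(N(18) + V(26))/24 = (1/(18*(1 + 18)) + √(26 + 6/26))/24 = ((1/18)/19 + √(26 + 6*(1/26)))/24 = ((1/18)*(1/19) + √(26 + 3/13))/24 = (1/342 + √(341/13))/24 = (1/342 + √4433/13)/24 = 1/8208 + √4433/312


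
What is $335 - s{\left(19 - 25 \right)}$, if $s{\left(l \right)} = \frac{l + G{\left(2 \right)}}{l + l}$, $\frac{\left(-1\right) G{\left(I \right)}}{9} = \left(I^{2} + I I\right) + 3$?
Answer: $\frac{1305}{4} \approx 326.25$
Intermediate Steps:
$G{\left(I \right)} = -27 - 18 I^{2}$ ($G{\left(I \right)} = - 9 \left(\left(I^{2} + I I\right) + 3\right) = - 9 \left(\left(I^{2} + I^{2}\right) + 3\right) = - 9 \left(2 I^{2} + 3\right) = - 9 \left(3 + 2 I^{2}\right) = -27 - 18 I^{2}$)
$s{\left(l \right)} = \frac{-99 + l}{2 l}$ ($s{\left(l \right)} = \frac{l - \left(27 + 18 \cdot 2^{2}\right)}{l + l} = \frac{l - 99}{2 l} = \left(l - 99\right) \frac{1}{2 l} = \left(-99 + l\right) \frac{1}{2 l} = \frac{-99 + l}{2 l}$)
$335 - s{\left(19 - 25 \right)} = 335 - \frac{-99 + \left(19 - 25\right)}{2 \left(19 - 25\right)} = 335 - \frac{-99 - 6}{2 \left(-6\right)} = 335 - \frac{1}{2} \left(- \frac{1}{6}\right) \left(-105\right) = 335 - \frac{35}{4} = \frac{1305}{4}$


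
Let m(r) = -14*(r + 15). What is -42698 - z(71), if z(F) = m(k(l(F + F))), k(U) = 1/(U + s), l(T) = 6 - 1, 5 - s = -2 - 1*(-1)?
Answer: -467354/11 ≈ -42487.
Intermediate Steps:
s = 6 (s = 5 - (-2 - 1*(-1)) = 5 - (-2 + 1) = 5 - 1*(-1) = 5 + 1 = 6)
l(T) = 5
k(U) = 1/(6 + U) (k(U) = 1/(U + 6) = 1/(6 + U))
m(r) = -210 - 14*r (m(r) = -14*(15 + r) = -210 - 14*r)
z(F) = -2324/11 (z(F) = -210 - 14/(6 + 5) = -210 - 14/11 = -2324/11)
-42698 - z(71) = -42698 - 1*(-2324/11) = -42698 + 2324/11 = -467354/11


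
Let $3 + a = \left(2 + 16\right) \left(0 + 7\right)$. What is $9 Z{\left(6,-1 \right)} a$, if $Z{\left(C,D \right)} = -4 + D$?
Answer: $-5535$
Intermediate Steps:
$a = 123$ ($a = -3 + \left(2 + 16\right) \left(0 + 7\right) = -3 + 18 \cdot 7 = -3 + 126 = 123$)
$9 Z{\left(6,-1 \right)} a = 9 \left(-4 - 1\right) 123 = 9 \left(-5\right) 123 = \left(-45\right) 123 = -5535$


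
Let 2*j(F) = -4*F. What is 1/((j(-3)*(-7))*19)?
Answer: -1/798 ≈ -0.0012531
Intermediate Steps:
j(F) = -2*F (j(F) = (-4*F)/2 = -2*F)
1/((j(-3)*(-7))*19) = 1/((-2*(-3)*(-7))*19) = 1/((6*(-7))*19) = 1/(-42*19) = 1/(-798) = -1/798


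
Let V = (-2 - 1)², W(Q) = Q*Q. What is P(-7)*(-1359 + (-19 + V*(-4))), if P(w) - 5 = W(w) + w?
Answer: -66458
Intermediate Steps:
W(Q) = Q²
V = 9 (V = (-3)² = 9)
P(w) = 5 + w + w² (P(w) = 5 + (w² + w) = 5 + (w + w²) = 5 + w + w²)
P(-7)*(-1359 + (-19 + V*(-4))) = (5 - 7 + (-7)²)*(-1359 + (-19 + 9*(-4))) = (5 - 7 + 49)*(-1359 + (-19 - 36)) = 47*(-1359 - 55) = 47*(-1414) = -66458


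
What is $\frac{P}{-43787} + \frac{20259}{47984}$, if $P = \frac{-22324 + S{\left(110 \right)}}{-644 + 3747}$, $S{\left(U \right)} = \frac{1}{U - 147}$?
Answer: $\frac{101886271773739}{241226568667888} \approx 0.42237$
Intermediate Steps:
$S{\left(U \right)} = \frac{1}{-147 + U}$
$P = - \frac{825989}{114811}$ ($P = \frac{-22324 + \frac{1}{-147 + 110}}{-644 + 3747} = \frac{-22324 + \frac{1}{-37}}{3103} = \left(-22324 - \frac{1}{37}\right) \frac{1}{3103} = \left(- \frac{825989}{37}\right) \frac{1}{3103} = - \frac{825989}{114811} \approx -7.1943$)
$\frac{P}{-43787} + \frac{20259}{47984} = - \frac{825989}{114811 \left(-43787\right)} + \frac{20259}{47984} = \left(- \frac{825989}{114811}\right) \left(- \frac{1}{43787}\right) + 20259 \cdot \frac{1}{47984} = \frac{825989}{5027229257} + \frac{20259}{47984} = \frac{101886271773739}{241226568667888}$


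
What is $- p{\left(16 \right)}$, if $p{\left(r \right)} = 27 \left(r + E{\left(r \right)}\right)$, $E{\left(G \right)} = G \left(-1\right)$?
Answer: $0$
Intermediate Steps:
$E{\left(G \right)} = - G$
$p{\left(r \right)} = 0$ ($p{\left(r \right)} = 27 \left(r - r\right) = 27 \cdot 0 = 0$)
$- p{\left(16 \right)} = \left(-1\right) 0 = 0$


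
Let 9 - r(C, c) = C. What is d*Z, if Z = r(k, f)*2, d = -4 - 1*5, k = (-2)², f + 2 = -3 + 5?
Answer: -90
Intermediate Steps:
f = 0 (f = -2 + (-3 + 5) = -2 + 2 = 0)
k = 4
d = -9 (d = -4 - 5 = -9)
r(C, c) = 9 - C
Z = 10 (Z = (9 - 1*4)*2 = (9 - 4)*2 = 5*2 = 10)
d*Z = -9*10 = -90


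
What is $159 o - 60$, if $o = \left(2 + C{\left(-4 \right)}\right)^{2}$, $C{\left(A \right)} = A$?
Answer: $576$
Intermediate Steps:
$o = 4$ ($o = \left(2 - 4\right)^{2} = \left(-2\right)^{2} = 4$)
$159 o - 60 = 159 \cdot 4 - 60 = 636 - 60 = 576$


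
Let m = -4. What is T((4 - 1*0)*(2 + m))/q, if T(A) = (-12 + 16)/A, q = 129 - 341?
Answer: 1/424 ≈ 0.0023585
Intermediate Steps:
q = -212
T(A) = 4/A
T((4 - 1*0)*(2 + m))/q = (4/(((4 - 1*0)*(2 - 4))))/(-212) = (4/(((4 + 0)*(-2))))*(-1/212) = (4/((4*(-2))))*(-1/212) = (4/(-8))*(-1/212) = (4*(-⅛))*(-1/212) = -½*(-1/212) = 1/424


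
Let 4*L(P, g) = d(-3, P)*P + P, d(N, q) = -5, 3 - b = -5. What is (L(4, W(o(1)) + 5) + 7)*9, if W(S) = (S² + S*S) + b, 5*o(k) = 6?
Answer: 27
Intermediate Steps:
b = 8 (b = 3 - 1*(-5) = 3 + 5 = 8)
o(k) = 6/5 (o(k) = (⅕)*6 = 6/5)
W(S) = 8 + 2*S² (W(S) = (S² + S*S) + 8 = (S² + S²) + 8 = 2*S² + 8 = 8 + 2*S²)
L(P, g) = -P (L(P, g) = (-5*P + P)/4 = (-4*P)/4 = -P)
(L(4, W(o(1)) + 5) + 7)*9 = (-1*4 + 7)*9 = (-4 + 7)*9 = 3*9 = 27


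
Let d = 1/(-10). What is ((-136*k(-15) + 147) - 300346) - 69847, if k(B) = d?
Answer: -1850162/5 ≈ -3.7003e+5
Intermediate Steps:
d = -1/10 ≈ -0.10000
k(B) = -1/10
((-136*k(-15) + 147) - 300346) - 69847 = ((-136*(-1/10) + 147) - 300346) - 69847 = ((68/5 + 147) - 300346) - 69847 = (803/5 - 300346) - 69847 = -1500927/5 - 69847 = -1850162/5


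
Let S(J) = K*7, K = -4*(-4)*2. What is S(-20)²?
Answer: 50176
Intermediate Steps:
K = 32 (K = 16*2 = 32)
S(J) = 224 (S(J) = 32*7 = 224)
S(-20)² = 224² = 50176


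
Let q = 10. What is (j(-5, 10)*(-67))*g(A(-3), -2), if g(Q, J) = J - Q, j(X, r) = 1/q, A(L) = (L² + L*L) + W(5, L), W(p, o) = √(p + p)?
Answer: 134 + 67*√10/10 ≈ 155.19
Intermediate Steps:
W(p, o) = √2*√p (W(p, o) = √(2*p) = √2*√p)
A(L) = √10 + 2*L² (A(L) = (L² + L*L) + √2*√5 = (L² + L²) + √10 = 2*L² + √10 = √10 + 2*L²)
j(X, r) = ⅒ (j(X, r) = 1/10 = ⅒)
(j(-5, 10)*(-67))*g(A(-3), -2) = ((⅒)*(-67))*(-2 - (√10 + 2*(-3)²)) = -67*(-2 - (√10 + 2*9))/10 = -67*(-2 - (√10 + 18))/10 = -67*(-2 - (18 + √10))/10 = -67*(-2 + (-18 - √10))/10 = -67*(-20 - √10)/10 = 134 + 67*√10/10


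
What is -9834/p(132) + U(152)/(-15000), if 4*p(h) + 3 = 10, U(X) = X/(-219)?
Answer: -16152344867/2874375 ≈ -5619.4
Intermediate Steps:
U(X) = -X/219 (U(X) = X*(-1/219) = -X/219)
p(h) = 7/4 (p(h) = -¾ + (¼)*10 = -¾ + 5/2 = 7/4)
-9834/p(132) + U(152)/(-15000) = -9834/7/4 - 1/219*152/(-15000) = -9834*4/7 - 152/219*(-1/15000) = -39336/7 + 19/410625 = -16152344867/2874375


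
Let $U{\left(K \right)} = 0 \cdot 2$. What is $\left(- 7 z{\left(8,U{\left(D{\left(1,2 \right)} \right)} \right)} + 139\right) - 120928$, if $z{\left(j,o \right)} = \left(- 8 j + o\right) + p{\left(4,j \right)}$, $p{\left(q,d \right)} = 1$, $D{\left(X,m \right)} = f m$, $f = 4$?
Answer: $-120348$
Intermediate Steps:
$D{\left(X,m \right)} = 4 m$
$U{\left(K \right)} = 0$
$z{\left(j,o \right)} = 1 + o - 8 j$ ($z{\left(j,o \right)} = \left(- 8 j + o\right) + 1 = \left(o - 8 j\right) + 1 = 1 + o - 8 j$)
$\left(- 7 z{\left(8,U{\left(D{\left(1,2 \right)} \right)} \right)} + 139\right) - 120928 = \left(- 7 \left(1 + 0 - 64\right) + 139\right) - 120928 = \left(\left(-7\right) \left(-63\right) + 139\right) - 120928 = \left(441 + 139\right) - 120928 = 580 - 120928 = -120348$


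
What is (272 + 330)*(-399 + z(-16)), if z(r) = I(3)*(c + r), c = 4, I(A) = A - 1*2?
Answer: -247422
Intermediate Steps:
I(A) = -2 + A (I(A) = A - 2 = -2 + A)
z(r) = 4 + r (z(r) = (-2 + 3)*(4 + r) = 1*(4 + r) = 4 + r)
(272 + 330)*(-399 + z(-16)) = (272 + 330)*(-399 + (4 - 16)) = 602*(-399 - 12) = 602*(-411) = -247422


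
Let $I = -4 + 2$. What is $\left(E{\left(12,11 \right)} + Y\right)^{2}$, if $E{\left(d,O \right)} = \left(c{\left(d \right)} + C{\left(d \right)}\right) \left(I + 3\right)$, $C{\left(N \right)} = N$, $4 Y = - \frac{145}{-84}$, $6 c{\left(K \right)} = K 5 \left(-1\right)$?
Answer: $\frac{667489}{112896} \approx 5.9124$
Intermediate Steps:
$c{\left(K \right)} = - \frac{5 K}{6}$ ($c{\left(K \right)} = \frac{K 5 \left(-1\right)}{6} = \frac{5 K \left(-1\right)}{6} = \frac{\left(-5\right) K}{6} = - \frac{5 K}{6}$)
$Y = \frac{145}{336}$ ($Y = \frac{\left(-145\right) \frac{1}{-84}}{4} = \frac{\left(-145\right) \left(- \frac{1}{84}\right)}{4} = \frac{1}{4} \cdot \frac{145}{84} = \frac{145}{336} \approx 0.43155$)
$I = -2$
$E{\left(d,O \right)} = \frac{d}{6}$ ($E{\left(d,O \right)} = \left(- \frac{5 d}{6} + d\right) \left(-2 + 3\right) = \frac{d}{6} \cdot 1 = \frac{d}{6}$)
$\left(E{\left(12,11 \right)} + Y\right)^{2} = \left(\frac{1}{6} \cdot 12 + \frac{145}{336}\right)^{2} = \left(2 + \frac{145}{336}\right)^{2} = \left(\frac{817}{336}\right)^{2} = \frac{667489}{112896}$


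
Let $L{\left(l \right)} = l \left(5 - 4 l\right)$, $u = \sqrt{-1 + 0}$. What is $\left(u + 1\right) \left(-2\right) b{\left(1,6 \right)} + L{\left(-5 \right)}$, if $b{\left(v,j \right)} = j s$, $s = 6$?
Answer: $-197 - 72 i \approx -197.0 - 72.0 i$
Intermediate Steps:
$u = i$ ($u = \sqrt{-1} = i \approx 1.0 i$)
$b{\left(v,j \right)} = 6 j$ ($b{\left(v,j \right)} = j 6 = 6 j$)
$\left(u + 1\right) \left(-2\right) b{\left(1,6 \right)} + L{\left(-5 \right)} = \left(i + 1\right) \left(-2\right) 6 \cdot 6 - 5 \left(5 - -20\right) = \left(1 + i\right) \left(-2\right) 36 - 5 \left(5 + 20\right) = \left(-2 - 2 i\right) 36 - 125 = \left(-72 - 72 i\right) - 125 = -197 - 72 i$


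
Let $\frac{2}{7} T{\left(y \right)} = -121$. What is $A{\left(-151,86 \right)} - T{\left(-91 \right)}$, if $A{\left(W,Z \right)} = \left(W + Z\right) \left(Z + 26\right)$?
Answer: $- \frac{13713}{2} \approx -6856.5$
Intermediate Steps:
$A{\left(W,Z \right)} = \left(26 + Z\right) \left(W + Z\right)$ ($A{\left(W,Z \right)} = \left(W + Z\right) \left(26 + Z\right) = \left(26 + Z\right) \left(W + Z\right)$)
$T{\left(y \right)} = - \frac{847}{2}$ ($T{\left(y \right)} = \frac{7}{2} \left(-121\right) = - \frac{847}{2}$)
$A{\left(-151,86 \right)} - T{\left(-91 \right)} = \left(86^{2} + 26 \left(-151\right) + 26 \cdot 86 - 12986\right) - - \frac{847}{2} = \left(7396 - 3926 + 2236 - 12986\right) + \frac{847}{2} = -7280 + \frac{847}{2} = - \frac{13713}{2}$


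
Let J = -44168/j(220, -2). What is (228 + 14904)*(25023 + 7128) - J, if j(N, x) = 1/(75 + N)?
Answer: 499538492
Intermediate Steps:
J = -13029560 (J = -44168/(1/(75 + 220)) = -44168/(1/295) = -44168/1/295 = -44168*295 = -13029560)
(228 + 14904)*(25023 + 7128) - J = (228 + 14904)*(25023 + 7128) - 1*(-13029560) = 15132*32151 + 13029560 = 486508932 + 13029560 = 499538492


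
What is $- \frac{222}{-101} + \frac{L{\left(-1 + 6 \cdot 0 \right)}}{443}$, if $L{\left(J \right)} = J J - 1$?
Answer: $\frac{222}{101} \approx 2.198$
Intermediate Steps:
$L{\left(J \right)} = -1 + J^{2}$ ($L{\left(J \right)} = J^{2} - 1 = -1 + J^{2}$)
$- \frac{222}{-101} + \frac{L{\left(-1 + 6 \cdot 0 \right)}}{443} = - \frac{222}{-101} + \frac{-1 + \left(-1 + 6 \cdot 0\right)^{2}}{443} = \left(-222\right) \left(- \frac{1}{101}\right) + \left(-1 + \left(-1 + 0\right)^{2}\right) \frac{1}{443} = \frac{222}{101} + \left(-1 + \left(-1\right)^{2}\right) \frac{1}{443} = \frac{222}{101} + \left(-1 + 1\right) \frac{1}{443} = \frac{222}{101} + 0 \cdot \frac{1}{443} = \frac{222}{101} + 0 = \frac{222}{101}$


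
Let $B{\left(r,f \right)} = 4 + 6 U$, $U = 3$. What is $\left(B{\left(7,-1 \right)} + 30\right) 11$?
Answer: $572$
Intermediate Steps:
$B{\left(r,f \right)} = 22$ ($B{\left(r,f \right)} = 4 + 6 \cdot 3 = 4 + 18 = 22$)
$\left(B{\left(7,-1 \right)} + 30\right) 11 = \left(22 + 30\right) 11 = 52 \cdot 11 = 572$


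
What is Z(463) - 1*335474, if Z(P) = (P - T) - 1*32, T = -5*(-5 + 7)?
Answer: -335033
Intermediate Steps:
T = -10 (T = -5*2 = -10)
Z(P) = -22 + P (Z(P) = (P - 1*(-10)) - 1*32 = (P + 10) - 32 = (10 + P) - 32 = -22 + P)
Z(463) - 1*335474 = (-22 + 463) - 1*335474 = 441 - 335474 = -335033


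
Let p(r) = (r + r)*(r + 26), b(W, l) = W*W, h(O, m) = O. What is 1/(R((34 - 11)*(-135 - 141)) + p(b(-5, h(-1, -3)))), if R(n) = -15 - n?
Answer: 1/8883 ≈ 0.00011257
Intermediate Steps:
b(W, l) = W²
p(r) = 2*r*(26 + r) (p(r) = (2*r)*(26 + r) = 2*r*(26 + r))
1/(R((34 - 11)*(-135 - 141)) + p(b(-5, h(-1, -3)))) = 1/((-15 - (34 - 11)*(-135 - 141)) + 2*(-5)²*(26 + (-5)²)) = 1/((-15 - 23*(-276)) + 2*25*(26 + 25)) = 1/((-15 - 1*(-6348)) + 2*25*51) = 1/((-15 + 6348) + 2550) = 1/(6333 + 2550) = 1/8883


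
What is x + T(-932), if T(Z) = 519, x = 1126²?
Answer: 1268395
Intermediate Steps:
x = 1267876
x + T(-932) = 1267876 + 519 = 1268395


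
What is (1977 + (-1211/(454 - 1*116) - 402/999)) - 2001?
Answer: -3149851/112554 ≈ -27.985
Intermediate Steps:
(1977 + (-1211/(454 - 1*116) - 402/999)) - 2001 = (1977 + (-1211/(454 - 116) - 402*1/999)) - 2001 = (1977 + (-1211/338 - 134/333)) - 2001 = (1977 - 448555/112554) - 2001 = 222070703/112554 - 2001 = -3149851/112554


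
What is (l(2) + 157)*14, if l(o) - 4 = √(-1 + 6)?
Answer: 2254 + 14*√5 ≈ 2285.3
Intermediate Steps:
l(o) = 4 + √5 (l(o) = 4 + √(-1 + 6) = 4 + √5)
(l(2) + 157)*14 = ((4 + √5) + 157)*14 = (161 + √5)*14 = 2254 + 14*√5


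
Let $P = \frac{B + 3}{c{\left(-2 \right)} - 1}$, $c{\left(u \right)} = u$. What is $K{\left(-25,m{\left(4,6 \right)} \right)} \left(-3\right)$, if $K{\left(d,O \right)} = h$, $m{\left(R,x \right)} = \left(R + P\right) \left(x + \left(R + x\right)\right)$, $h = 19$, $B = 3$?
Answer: $-57$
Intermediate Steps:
$P = -2$ ($P = \frac{3 + 3}{-2 - 1} = \frac{6}{-3} = 6 \left(- \frac{1}{3}\right) = -2$)
$m{\left(R,x \right)} = \left(-2 + R\right) \left(R + 2 x\right)$ ($m{\left(R,x \right)} = \left(R - 2\right) \left(x + \left(R + x\right)\right) = \left(-2 + R\right) \left(R + 2 x\right)$)
$K{\left(d,O \right)} = 19$
$K{\left(-25,m{\left(4,6 \right)} \right)} \left(-3\right) = 19 \left(-3\right) = -57$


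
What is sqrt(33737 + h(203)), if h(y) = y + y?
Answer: sqrt(34143) ≈ 184.78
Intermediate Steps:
h(y) = 2*y
sqrt(33737 + h(203)) = sqrt(33737 + 2*203) = sqrt(33737 + 406) = sqrt(34143)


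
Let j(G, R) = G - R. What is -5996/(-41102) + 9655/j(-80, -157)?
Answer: 198650751/1582427 ≈ 125.54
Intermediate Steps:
-5996/(-41102) + 9655/j(-80, -157) = -5996/(-41102) + 9655/(-80 - 1*(-157)) = -5996*(-1/41102) + 9655/(-80 + 157) = 2998/20551 + 9655/77 = 198650751/1582427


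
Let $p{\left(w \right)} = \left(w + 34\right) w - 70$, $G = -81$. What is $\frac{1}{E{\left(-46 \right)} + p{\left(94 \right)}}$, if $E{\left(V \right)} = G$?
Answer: $\frac{1}{11881} \approx 8.4168 \cdot 10^{-5}$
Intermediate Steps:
$p{\left(w \right)} = -70 + w \left(34 + w\right)$ ($p{\left(w \right)} = \left(34 + w\right) w - 70 = w \left(34 + w\right) - 70 = -70 + w \left(34 + w\right)$)
$E{\left(V \right)} = -81$
$\frac{1}{E{\left(-46 \right)} + p{\left(94 \right)}} = \frac{1}{-81 + \left(-70 + 94^{2} + 34 \cdot 94\right)} = \frac{1}{-81 + \left(-70 + 8836 + 3196\right)} = \frac{1}{-81 + 11962} = \frac{1}{11881}$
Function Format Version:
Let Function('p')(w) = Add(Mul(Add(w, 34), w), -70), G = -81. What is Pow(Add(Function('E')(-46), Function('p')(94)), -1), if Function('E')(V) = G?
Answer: Rational(1, 11881) ≈ 8.4168e-5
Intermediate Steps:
Function('p')(w) = Add(-70, Mul(w, Add(34, w))) (Function('p')(w) = Add(Mul(Add(34, w), w), -70) = Add(Mul(w, Add(34, w)), -70) = Add(-70, Mul(w, Add(34, w))))
Function('E')(V) = -81
Pow(Add(Function('E')(-46), Function('p')(94)), -1) = Pow(Add(-81, Add(-70, Pow(94, 2), Mul(34, 94))), -1) = Pow(Add(-81, Add(-70, 8836, 3196)), -1) = Pow(Add(-81, 11962), -1) = Pow(11881, -1) = Rational(1, 11881)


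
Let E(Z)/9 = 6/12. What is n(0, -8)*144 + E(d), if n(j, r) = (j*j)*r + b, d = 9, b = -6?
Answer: -1719/2 ≈ -859.50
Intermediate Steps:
E(Z) = 9/2 (E(Z) = 9*(6/12) = 9*(6*(1/12)) = 9*(½) = 9/2)
n(j, r) = -6 + r*j² (n(j, r) = (j*j)*r - 6 = j²*r - 6 = r*j² - 6 = -6 + r*j²)
n(0, -8)*144 + E(d) = (-6 - 8*0²)*144 + 9/2 = (-6 - 8*0)*144 + 9/2 = (-6 + 0)*144 + 9/2 = -6*144 + 9/2 = -864 + 9/2 = -1719/2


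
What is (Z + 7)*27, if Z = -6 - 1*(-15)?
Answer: 432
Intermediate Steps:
Z = 9 (Z = -6 + 15 = 9)
(Z + 7)*27 = (9 + 7)*27 = 16*27 = 432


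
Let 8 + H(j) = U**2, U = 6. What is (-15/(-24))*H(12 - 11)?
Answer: 35/2 ≈ 17.500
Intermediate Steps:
H(j) = 28 (H(j) = -8 + 6**2 = -8 + 36 = 28)
(-15/(-24))*H(12 - 11) = -15/(-24)*28 = -15*(-1/24)*28 = (5/8)*28 = 35/2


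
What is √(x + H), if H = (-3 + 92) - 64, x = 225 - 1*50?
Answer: 10*√2 ≈ 14.142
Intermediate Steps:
x = 175 (x = 225 - 50 = 175)
H = 25 (H = 89 - 64 = 25)
√(x + H) = √(175 + 25) = √200 = 10*√2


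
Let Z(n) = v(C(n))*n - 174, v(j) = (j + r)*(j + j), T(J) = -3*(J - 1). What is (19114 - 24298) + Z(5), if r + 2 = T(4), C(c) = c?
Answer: -5658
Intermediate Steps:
T(J) = 3 - 3*J (T(J) = -3*(-1 + J) = 3 - 3*J)
r = -11 (r = -2 + (3 - 3*4) = -2 + (3 - 12) = -2 - 9 = -11)
v(j) = 2*j*(-11 + j) (v(j) = (j - 11)*(j + j) = (-11 + j)*(2*j) = 2*j*(-11 + j))
Z(n) = -174 + 2*n**2*(-11 + n) (Z(n) = (2*n*(-11 + n))*n - 174 = 2*n**2*(-11 + n) - 174 = -174 + 2*n**2*(-11 + n))
(19114 - 24298) + Z(5) = (19114 - 24298) + (-174 + 2*5**2*(-11 + 5)) = -5184 + (-174 + 2*25*(-6)) = -5184 + (-174 - 300) = -5184 - 474 = -5658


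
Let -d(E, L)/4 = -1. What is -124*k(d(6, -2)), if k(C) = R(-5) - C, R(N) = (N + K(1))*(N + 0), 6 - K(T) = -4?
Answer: 3596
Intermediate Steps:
d(E, L) = 4 (d(E, L) = -4*(-1) = 4)
K(T) = 10 (K(T) = 6 - 1*(-4) = 6 + 4 = 10)
R(N) = N*(10 + N) (R(N) = (N + 10)*(N + 0) = (10 + N)*N = N*(10 + N))
k(C) = -25 - C (k(C) = -5*(10 - 5) - C = -5*5 - C = -25 - C)
-124*k(d(6, -2)) = -124*(-25 - 1*4) = -124*(-25 - 4) = -124*(-29) = 3596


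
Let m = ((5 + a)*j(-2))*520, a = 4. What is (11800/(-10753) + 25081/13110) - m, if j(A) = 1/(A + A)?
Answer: 165052039093/140971830 ≈ 1170.8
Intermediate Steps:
j(A) = 1/(2*A)
m = -1170 (m = ((5 + 4)*((1/2)/(-2)))*520 = (9*((1/2)*(-1/2)))*520 = (9*(-1/4))*520 = -9/4*520 = -1170)
(11800/(-10753) + 25081/13110) - m = (11800/(-10753) + 25081/13110) - 1*(-1170) = (11800*(-1/10753) + 25081*(1/13110)) + 1170 = (-11800/10753 + 25081/13110) + 1170 = 114997993/140971830 + 1170 = 165052039093/140971830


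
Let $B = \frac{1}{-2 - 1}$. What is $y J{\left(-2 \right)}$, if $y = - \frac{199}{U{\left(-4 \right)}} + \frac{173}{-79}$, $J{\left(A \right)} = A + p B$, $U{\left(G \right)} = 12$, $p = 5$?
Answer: $\frac{195767}{2844} \approx 68.835$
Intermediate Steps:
$B = - \frac{1}{3}$ ($B = \frac{1}{-3} = - \frac{1}{3} \approx -0.33333$)
$J{\left(A \right)} = - \frac{5}{3} + A$ ($J{\left(A \right)} = A + 5 \left(- \frac{1}{3}\right) = A - \frac{5}{3} = - \frac{5}{3} + A$)
$y = - \frac{17797}{948}$ ($y = - \frac{199}{12} + \frac{173}{-79} = \left(-199\right) \frac{1}{12} + 173 \left(- \frac{1}{79}\right) = - \frac{199}{12} - \frac{173}{79} = - \frac{17797}{948} \approx -18.773$)
$y J{\left(-2 \right)} = - \frac{17797 \left(- \frac{5}{3} - 2\right)}{948} = \left(- \frac{17797}{948}\right) \left(- \frac{11}{3}\right) = \frac{195767}{2844}$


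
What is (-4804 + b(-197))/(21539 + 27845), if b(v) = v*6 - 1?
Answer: -5987/49384 ≈ -0.12123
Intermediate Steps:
b(v) = -1 + 6*v (b(v) = 6*v - 1 = -1 + 6*v)
(-4804 + b(-197))/(21539 + 27845) = (-4804 + (-1 + 6*(-197)))/(21539 + 27845) = (-4804 + (-1 - 1182))/49384 = (-4804 - 1183)*(1/49384) = -5987*1/49384 = -5987/49384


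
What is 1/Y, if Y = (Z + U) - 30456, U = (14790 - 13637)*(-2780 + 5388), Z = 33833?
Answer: 1/3010401 ≈ 3.3218e-7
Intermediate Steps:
U = 3007024 (U = 1153*2608 = 3007024)
Y = 3010401 (Y = (33833 + 3007024) - 30456 = 3040857 - 30456 = 3010401)
1/Y = 1/3010401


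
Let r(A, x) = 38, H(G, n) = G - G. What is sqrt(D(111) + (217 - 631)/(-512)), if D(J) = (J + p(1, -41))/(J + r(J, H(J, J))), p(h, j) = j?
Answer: 11*sqrt(60047)/2384 ≈ 1.1307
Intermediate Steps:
H(G, n) = 0
D(J) = (-41 + J)/(38 + J) (D(J) = (J - 41)/(J + 38) = (-41 + J)/(38 + J))
sqrt(D(111) + (217 - 631)/(-512)) = sqrt((-41 + 111)/(38 + 111) + (217 - 631)/(-512)) = sqrt(70/149 - 1/512*(-414)) = sqrt((1/149)*70 + 207/256) = sqrt(70/149 + 207/256) = sqrt(48763/38144) = 11*sqrt(60047)/2384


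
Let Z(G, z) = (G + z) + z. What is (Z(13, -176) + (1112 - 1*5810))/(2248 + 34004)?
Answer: -1679/12084 ≈ -0.13894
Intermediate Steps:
Z(G, z) = G + 2*z
(Z(13, -176) + (1112 - 1*5810))/(2248 + 34004) = ((13 + 2*(-176)) + (1112 - 1*5810))/(2248 + 34004) = ((13 - 352) + (1112 - 5810))/36252 = (-339 - 4698)*(1/36252) = -5037*1/36252 = -1679/12084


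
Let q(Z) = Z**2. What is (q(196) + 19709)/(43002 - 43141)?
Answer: -58125/139 ≈ -418.17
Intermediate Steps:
(q(196) + 19709)/(43002 - 43141) = (196**2 + 19709)/(43002 - 43141) = (38416 + 19709)/(-139) = 58125*(-1/139) = -58125/139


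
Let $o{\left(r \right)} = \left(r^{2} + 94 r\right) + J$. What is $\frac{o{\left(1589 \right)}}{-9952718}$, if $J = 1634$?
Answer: $- \frac{2675921}{9952718} \approx -0.26886$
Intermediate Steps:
$o{\left(r \right)} = 1634 + r^{2} + 94 r$ ($o{\left(r \right)} = \left(r^{2} + 94 r\right) + 1634 = 1634 + r^{2} + 94 r$)
$\frac{o{\left(1589 \right)}}{-9952718} = \frac{1634 + 1589^{2} + 94 \cdot 1589}{-9952718} = \left(1634 + 2524921 + 149366\right) \left(- \frac{1}{9952718}\right) = 2675921 \left(- \frac{1}{9952718}\right) = - \frac{2675921}{9952718}$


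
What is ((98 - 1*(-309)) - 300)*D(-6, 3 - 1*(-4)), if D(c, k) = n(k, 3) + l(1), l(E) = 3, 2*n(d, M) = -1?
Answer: 535/2 ≈ 267.50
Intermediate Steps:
n(d, M) = -1/2 (n(d, M) = (1/2)*(-1) = -1/2)
D(c, k) = 5/2 (D(c, k) = -1/2 + 3 = 5/2)
((98 - 1*(-309)) - 300)*D(-6, 3 - 1*(-4)) = ((98 - 1*(-309)) - 300)*(5/2) = ((98 + 309) - 300)*(5/2) = (407 - 300)*(5/2) = 107*(5/2) = 535/2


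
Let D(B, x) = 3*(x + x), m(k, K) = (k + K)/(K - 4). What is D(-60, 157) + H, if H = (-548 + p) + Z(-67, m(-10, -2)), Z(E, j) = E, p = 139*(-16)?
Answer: -1897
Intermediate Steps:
p = -2224
m(k, K) = (K + k)/(-4 + K)
D(B, x) = 6*x (D(B, x) = 3*(2*x) = 6*x)
H = -2839 (H = (-548 - 2224) - 67 = -2772 - 67 = -2839)
D(-60, 157) + H = 6*157 - 2839 = 942 - 2839 = -1897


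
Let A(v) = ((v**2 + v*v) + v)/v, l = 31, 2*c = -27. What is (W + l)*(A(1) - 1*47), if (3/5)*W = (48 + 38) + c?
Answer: -20042/3 ≈ -6680.7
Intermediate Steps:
c = -27/2 (c = (1/2)*(-27) = -27/2 ≈ -13.500)
W = 725/6 (W = 5*((48 + 38) - 27/2)/3 = 5*(86 - 27/2)/3 = (5/3)*(145/2) = 725/6 ≈ 120.83)
A(v) = (v + 2*v**2)/v (A(v) = ((v**2 + v**2) + v)/v = (2*v**2 + v)/v = (v + 2*v**2)/v)
(W + l)*(A(1) - 1*47) = (725/6 + 31)*((1 + 2*1) - 1*47) = 911*((1 + 2) - 47)/6 = 911*(3 - 47)/6 = (911/6)*(-44) = -20042/3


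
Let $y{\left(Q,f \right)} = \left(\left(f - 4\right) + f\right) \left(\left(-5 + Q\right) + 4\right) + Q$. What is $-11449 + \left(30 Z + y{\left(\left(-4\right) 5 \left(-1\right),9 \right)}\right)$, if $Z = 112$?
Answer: $-7803$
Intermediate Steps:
$y{\left(Q,f \right)} = Q + \left(-1 + Q\right) \left(-4 + 2 f\right)$ ($y{\left(Q,f \right)} = \left(\left(-4 + f\right) + f\right) \left(-1 + Q\right) + Q = \left(-4 + 2 f\right) \left(-1 + Q\right) + Q = \left(-1 + Q\right) \left(-4 + 2 f\right) + Q = Q + \left(-1 + Q\right) \left(-4 + 2 f\right)$)
$-11449 + \left(30 Z + y{\left(\left(-4\right) 5 \left(-1\right),9 \right)}\right) = -11449 + \left(30 \cdot 112 + \left(4 - 3 \left(-4\right) 5 \left(-1\right) - 18 + 2 \left(-4\right) 5 \left(-1\right) 9\right)\right) = -11449 + \left(3360 + \left(4 - 3 \left(\left(-20\right) \left(-1\right)\right) - 18 + 2 \left(\left(-20\right) \left(-1\right)\right) 9\right)\right) = -11449 + \left(3360 + \left(4 - 60 - 18 + 2 \cdot 20 \cdot 9\right)\right) = -11449 + \left(3360 + \left(4 - 60 - 18 + 360\right)\right) = -11449 + \left(3360 + 286\right) = -11449 + 3646 = -7803$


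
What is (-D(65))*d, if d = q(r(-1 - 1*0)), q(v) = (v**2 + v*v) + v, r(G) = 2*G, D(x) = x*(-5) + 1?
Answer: 1944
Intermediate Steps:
D(x) = 1 - 5*x (D(x) = -5*x + 1 = 1 - 5*x)
q(v) = v + 2*v**2 (q(v) = (v**2 + v**2) + v = 2*v**2 + v = v + 2*v**2)
d = 6 (d = (2*(-1 - 1*0))*(1 + 2*(2*(-1 - 1*0))) = (2*(-1 + 0))*(1 + 2*(2*(-1 + 0))) = (2*(-1))*(1 + 2*(2*(-1))) = -2*(1 + 2*(-2)) = -2*(1 - 4) = -2*(-3) = 6)
(-D(65))*d = -(1 - 5*65)*6 = -(1 - 325)*6 = -1*(-324)*6 = 324*6 = 1944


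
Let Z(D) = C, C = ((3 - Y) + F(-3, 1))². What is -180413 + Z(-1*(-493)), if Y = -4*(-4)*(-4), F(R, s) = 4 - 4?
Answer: -175924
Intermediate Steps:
F(R, s) = 0
Y = -64 (Y = 16*(-4) = -64)
C = 4489 (C = ((3 - 1*(-64)) + 0)² = ((3 + 64) + 0)² = (67 + 0)² = 67² = 4489)
Z(D) = 4489
-180413 + Z(-1*(-493)) = -180413 + 4489 = -175924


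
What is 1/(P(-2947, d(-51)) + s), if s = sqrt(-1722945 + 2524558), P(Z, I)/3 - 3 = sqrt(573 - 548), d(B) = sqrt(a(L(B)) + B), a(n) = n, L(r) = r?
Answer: -24/801037 + sqrt(801613)/801037 ≈ 0.0010878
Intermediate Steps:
d(B) = sqrt(2)*sqrt(B) (d(B) = sqrt(B + B) = sqrt(2*B) = sqrt(2)*sqrt(B))
P(Z, I) = 24 (P(Z, I) = 9 + 3*sqrt(573 - 548) = 9 + 3*sqrt(25) = 9 + 3*5 = 9 + 15 = 24)
s = sqrt(801613) ≈ 895.33
1/(P(-2947, d(-51)) + s) = 1/(24 + sqrt(801613))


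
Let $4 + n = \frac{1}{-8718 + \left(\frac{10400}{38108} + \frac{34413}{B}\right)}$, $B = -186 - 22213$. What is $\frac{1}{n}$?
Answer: $- \frac{1860649605265}{7442811816333} \approx -0.24999$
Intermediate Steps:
$B = -22399$
$n = - \frac{7442811816333}{1860649605265}$ ($n = -4 + \frac{1}{-8718 + \left(\frac{10400}{38108} + \frac{34413}{-22399}\right)} = -4 + \frac{1}{-8718 + \left(10400 \cdot \frac{1}{38108} + 34413 \left(- \frac{1}{22399}\right)\right)} = -4 + \frac{1}{-8718 + \left(\frac{2600}{9527} - \frac{34413}{22399}\right)} = -4 + \frac{1}{-8718 - \frac{269615251}{213395273}} = -4 + \frac{1}{- \frac{1860649605265}{213395273}} = -4 - \frac{213395273}{1860649605265} = - \frac{7442811816333}{1860649605265} \approx -4.0001$)
$\frac{1}{n} = \frac{1}{- \frac{7442811816333}{1860649605265}} = - \frac{1860649605265}{7442811816333}$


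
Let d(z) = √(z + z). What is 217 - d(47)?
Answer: 217 - √94 ≈ 207.30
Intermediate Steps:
d(z) = √2*√z (d(z) = √(2*z) = √2*√z)
217 - d(47) = 217 - √2*√47 = 217 - √94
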